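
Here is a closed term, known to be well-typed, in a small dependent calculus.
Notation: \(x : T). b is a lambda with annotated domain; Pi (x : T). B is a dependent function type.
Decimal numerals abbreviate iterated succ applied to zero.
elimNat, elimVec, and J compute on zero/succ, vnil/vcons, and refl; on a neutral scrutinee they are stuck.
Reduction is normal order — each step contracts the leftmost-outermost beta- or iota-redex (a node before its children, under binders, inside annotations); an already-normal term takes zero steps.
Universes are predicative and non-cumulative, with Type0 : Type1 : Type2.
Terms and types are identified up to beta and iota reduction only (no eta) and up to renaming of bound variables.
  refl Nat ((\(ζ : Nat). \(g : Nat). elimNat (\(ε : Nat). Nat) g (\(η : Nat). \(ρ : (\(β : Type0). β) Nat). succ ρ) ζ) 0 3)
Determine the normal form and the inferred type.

resulting normal form:
  refl Nat 3
type:
  Eq Nat 3 3
observation: the term reaches its normal form after 3 normal-order steps.


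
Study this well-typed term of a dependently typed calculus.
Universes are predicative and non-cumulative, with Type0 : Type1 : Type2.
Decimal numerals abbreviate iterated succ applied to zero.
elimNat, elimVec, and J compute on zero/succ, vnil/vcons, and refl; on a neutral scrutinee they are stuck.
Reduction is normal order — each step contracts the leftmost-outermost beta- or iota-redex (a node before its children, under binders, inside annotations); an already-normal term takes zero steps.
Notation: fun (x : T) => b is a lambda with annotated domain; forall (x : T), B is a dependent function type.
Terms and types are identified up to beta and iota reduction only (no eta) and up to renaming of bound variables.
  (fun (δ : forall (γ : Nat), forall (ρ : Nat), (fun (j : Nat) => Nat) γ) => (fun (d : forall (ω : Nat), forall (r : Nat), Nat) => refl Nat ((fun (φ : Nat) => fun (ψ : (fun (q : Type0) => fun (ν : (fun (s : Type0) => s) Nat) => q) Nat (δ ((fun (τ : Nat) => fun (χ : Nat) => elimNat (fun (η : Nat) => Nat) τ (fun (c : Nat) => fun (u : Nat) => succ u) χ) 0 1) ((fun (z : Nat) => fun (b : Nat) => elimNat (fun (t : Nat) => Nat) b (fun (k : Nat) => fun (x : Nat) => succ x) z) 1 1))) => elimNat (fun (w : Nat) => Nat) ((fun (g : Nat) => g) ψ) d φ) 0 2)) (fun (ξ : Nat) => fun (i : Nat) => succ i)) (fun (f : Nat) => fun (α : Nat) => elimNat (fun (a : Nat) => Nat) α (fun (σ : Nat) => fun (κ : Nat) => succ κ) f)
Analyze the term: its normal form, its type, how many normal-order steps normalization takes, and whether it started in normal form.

resulting normal form:
  refl Nat 2
type:
  Eq Nat 2 2
normal-order step count: 6
already normal: no
first redex: a beta-redex


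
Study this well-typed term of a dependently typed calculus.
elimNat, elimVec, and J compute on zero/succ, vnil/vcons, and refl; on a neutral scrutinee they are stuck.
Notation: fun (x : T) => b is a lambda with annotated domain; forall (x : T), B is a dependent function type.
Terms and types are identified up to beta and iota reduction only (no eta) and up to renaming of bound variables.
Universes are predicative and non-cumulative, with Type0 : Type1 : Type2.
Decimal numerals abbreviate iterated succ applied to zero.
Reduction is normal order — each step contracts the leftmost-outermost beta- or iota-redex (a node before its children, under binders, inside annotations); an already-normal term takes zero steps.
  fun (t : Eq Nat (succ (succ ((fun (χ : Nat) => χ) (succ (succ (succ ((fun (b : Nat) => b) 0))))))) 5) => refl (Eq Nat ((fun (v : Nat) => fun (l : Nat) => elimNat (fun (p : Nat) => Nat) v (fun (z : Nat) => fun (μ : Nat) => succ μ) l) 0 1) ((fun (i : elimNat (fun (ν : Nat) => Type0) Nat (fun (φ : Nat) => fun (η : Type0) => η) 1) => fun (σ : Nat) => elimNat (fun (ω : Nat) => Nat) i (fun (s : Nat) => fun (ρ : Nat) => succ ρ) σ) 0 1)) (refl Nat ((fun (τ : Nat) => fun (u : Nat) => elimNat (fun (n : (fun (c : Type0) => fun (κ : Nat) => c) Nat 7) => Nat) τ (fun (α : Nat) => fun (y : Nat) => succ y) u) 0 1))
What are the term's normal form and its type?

reduced normal form:
  fun (t : Eq Nat 5 5) => refl (Eq Nat 1 1) (refl Nat 1)
the term's type:
  forall (t : Eq Nat 5 5), Eq (Eq Nat 1 1) (refl Nat 1) (refl Nat 1)
observation: reduction starts at a beta-redex, and 20 normal-order steps reach the normal form.


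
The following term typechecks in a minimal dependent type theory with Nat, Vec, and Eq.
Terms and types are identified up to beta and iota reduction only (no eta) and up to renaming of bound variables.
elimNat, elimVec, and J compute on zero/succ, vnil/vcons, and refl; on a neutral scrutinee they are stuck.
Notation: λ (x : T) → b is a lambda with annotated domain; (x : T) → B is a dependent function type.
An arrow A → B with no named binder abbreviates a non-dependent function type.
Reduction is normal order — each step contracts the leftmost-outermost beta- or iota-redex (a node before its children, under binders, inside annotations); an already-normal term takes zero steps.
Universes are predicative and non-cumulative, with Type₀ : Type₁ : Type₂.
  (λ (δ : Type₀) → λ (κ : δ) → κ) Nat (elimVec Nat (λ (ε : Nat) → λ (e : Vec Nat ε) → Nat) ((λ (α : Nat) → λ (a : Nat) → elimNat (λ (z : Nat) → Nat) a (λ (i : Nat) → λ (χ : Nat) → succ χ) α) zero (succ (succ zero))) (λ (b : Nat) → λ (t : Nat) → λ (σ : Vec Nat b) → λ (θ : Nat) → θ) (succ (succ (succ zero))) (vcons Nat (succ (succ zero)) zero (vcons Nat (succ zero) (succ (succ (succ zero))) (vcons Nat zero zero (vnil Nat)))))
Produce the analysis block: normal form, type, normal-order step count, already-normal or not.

normal form:
  succ (succ zero)
inferred type:
  Nat
steps to reach normal form (normal order): 21
already normal: no
first redex: a beta-redex


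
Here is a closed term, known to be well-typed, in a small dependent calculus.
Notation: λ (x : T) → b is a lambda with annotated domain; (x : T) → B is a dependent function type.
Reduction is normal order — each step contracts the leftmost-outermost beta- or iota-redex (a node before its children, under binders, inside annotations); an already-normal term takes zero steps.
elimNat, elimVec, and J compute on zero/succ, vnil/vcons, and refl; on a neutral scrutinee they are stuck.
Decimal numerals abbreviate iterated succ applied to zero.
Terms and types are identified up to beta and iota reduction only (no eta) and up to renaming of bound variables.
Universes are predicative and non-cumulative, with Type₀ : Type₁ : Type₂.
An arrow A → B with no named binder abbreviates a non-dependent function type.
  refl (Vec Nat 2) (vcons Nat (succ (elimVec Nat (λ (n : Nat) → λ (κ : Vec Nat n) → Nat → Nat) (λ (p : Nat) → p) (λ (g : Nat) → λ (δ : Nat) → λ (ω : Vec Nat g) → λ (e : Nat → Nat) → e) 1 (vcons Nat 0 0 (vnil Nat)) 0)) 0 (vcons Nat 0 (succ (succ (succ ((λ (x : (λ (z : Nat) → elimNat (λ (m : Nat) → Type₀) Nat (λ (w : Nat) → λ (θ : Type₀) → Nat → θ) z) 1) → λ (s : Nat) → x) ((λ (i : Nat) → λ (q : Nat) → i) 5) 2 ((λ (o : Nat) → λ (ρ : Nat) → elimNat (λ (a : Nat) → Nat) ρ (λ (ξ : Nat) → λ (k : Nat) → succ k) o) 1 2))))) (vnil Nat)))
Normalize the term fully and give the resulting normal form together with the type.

resulting normal form:
  refl (Vec Nat 2) (vcons Nat 1 0 (vcons Nat 0 8 (vnil Nat)))
the term's type:
  Eq (Vec Nat 2) (vcons Nat 1 0 (vcons Nat 0 8 (vnil Nat))) (vcons Nat 1 0 (vcons Nat 0 8 (vnil Nat)))
observation: the leftmost-outermost redex is an elimVec iota-redex, and normalization takes 11 steps.


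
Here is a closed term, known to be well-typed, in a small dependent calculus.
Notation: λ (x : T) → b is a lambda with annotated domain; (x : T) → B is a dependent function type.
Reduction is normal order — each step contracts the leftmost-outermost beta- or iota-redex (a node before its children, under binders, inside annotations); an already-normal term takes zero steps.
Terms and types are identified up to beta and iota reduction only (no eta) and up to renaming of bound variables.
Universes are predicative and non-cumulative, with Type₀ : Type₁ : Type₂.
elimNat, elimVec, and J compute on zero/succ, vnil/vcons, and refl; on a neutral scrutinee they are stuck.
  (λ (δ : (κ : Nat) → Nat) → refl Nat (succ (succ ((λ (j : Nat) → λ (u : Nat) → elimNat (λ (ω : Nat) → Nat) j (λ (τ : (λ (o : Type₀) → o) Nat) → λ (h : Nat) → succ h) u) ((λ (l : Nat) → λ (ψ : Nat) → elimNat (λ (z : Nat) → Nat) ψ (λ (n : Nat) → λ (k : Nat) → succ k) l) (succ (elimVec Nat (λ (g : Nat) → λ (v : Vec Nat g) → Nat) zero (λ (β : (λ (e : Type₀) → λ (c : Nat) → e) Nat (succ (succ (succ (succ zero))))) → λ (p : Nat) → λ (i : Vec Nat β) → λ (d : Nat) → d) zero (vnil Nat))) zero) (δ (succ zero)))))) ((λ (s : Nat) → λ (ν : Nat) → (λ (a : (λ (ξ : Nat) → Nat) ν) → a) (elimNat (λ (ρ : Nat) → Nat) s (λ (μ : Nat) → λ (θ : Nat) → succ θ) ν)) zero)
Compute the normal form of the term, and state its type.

reduced normal form:
  refl Nat (succ (succ (succ (succ zero))))
type:
  Eq Nat (succ (succ (succ (succ zero)))) (succ (succ (succ (succ zero))))
observation: normalization takes exactly 22 steps under the normal-order strategy.


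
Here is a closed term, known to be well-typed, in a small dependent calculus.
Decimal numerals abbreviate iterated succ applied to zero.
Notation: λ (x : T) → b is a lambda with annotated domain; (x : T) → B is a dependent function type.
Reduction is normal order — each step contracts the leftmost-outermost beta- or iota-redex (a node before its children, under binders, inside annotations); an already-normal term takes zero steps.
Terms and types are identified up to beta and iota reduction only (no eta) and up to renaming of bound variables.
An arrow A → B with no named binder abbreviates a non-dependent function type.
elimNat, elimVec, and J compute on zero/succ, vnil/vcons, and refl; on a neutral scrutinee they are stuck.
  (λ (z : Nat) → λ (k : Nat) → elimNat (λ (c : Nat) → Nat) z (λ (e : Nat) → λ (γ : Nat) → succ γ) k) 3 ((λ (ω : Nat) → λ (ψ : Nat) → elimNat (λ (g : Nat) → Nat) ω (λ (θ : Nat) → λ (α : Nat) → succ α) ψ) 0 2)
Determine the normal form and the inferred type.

resulting normal form:
  5
inferred type:
  Nat
observation: contracting a beta-redex first, the term normalizes in 18 steps.


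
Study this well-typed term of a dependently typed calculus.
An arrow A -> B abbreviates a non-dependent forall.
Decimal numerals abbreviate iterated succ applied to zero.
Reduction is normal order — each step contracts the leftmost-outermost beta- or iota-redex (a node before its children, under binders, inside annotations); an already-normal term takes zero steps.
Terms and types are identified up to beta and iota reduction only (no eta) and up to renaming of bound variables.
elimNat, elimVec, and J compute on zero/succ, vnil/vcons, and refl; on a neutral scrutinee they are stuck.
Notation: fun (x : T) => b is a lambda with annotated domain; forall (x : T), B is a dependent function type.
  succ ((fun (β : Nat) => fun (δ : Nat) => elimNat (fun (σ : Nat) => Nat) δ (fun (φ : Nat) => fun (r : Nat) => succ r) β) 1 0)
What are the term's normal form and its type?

normal form:
  2
inferred type:
  Nat


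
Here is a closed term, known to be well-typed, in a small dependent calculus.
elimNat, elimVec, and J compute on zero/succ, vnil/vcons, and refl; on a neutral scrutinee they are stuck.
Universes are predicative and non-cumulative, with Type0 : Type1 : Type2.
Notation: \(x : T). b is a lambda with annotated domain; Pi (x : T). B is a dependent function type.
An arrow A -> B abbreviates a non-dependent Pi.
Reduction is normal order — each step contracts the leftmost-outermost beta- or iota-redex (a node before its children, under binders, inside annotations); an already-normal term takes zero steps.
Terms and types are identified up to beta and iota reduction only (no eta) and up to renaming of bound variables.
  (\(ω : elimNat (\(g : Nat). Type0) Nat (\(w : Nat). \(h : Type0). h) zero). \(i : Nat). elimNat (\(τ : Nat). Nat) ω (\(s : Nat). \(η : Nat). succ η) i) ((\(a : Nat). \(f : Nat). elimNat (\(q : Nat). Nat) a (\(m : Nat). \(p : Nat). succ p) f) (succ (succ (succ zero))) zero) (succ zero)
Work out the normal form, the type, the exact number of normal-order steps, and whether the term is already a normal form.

resulting normal form:
  succ (succ (succ (succ zero)))
type:
  Nat
reduction steps (normal order): 9
started in normal form: no
first redex: a beta-redex


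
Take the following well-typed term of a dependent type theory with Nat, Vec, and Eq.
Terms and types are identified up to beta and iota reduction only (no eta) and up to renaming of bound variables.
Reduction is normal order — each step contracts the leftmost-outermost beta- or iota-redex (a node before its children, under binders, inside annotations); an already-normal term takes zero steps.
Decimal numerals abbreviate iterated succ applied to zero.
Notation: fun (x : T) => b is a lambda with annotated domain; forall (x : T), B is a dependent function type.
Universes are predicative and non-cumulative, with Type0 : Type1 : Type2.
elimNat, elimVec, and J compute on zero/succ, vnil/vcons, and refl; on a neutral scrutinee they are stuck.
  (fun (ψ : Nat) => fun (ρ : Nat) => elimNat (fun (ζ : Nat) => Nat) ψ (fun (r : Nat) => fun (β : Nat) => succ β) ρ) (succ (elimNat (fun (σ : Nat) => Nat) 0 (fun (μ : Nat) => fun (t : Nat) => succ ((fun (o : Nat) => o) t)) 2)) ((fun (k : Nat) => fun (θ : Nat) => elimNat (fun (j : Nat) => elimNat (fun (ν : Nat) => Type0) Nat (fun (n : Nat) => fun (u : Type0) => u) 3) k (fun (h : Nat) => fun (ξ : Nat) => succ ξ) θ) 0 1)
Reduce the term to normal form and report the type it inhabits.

resulting normal form:
  4
type:
  Nat


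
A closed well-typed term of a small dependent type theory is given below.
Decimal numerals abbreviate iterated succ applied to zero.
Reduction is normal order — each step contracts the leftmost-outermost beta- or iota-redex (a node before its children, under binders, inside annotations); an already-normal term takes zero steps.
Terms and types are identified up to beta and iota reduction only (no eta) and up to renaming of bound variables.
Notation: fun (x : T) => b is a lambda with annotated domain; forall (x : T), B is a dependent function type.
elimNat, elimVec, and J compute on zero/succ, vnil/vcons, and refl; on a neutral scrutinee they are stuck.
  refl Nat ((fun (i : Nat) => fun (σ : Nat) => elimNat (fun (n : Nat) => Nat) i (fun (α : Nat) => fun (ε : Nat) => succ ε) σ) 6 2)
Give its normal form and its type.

normal form:
  refl Nat 8
type:
  Eq Nat 8 8


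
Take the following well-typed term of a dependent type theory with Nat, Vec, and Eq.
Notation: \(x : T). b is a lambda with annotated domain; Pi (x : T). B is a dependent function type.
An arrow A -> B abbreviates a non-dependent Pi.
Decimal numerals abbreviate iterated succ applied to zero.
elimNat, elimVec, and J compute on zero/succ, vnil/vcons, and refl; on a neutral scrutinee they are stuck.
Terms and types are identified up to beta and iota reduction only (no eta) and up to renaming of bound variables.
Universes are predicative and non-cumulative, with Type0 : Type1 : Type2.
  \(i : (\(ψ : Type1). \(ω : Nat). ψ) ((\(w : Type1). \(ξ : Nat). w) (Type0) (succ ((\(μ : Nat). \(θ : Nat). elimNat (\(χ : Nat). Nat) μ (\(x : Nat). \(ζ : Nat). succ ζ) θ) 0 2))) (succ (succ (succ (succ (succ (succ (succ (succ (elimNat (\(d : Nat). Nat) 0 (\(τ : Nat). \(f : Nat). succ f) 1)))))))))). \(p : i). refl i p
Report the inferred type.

the term's type:
  Pi (i : Type0). Pi (ψ : i). Eq i ψ ψ


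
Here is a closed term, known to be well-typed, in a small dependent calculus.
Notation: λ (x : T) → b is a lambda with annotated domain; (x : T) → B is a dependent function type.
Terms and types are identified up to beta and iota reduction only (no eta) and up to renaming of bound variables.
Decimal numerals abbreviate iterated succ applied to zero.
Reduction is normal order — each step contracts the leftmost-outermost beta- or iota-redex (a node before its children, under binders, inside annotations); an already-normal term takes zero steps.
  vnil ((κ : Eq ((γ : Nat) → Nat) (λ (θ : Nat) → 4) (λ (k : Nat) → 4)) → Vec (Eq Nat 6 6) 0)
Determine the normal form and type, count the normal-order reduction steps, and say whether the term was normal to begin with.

reduced normal form:
  vnil ((κ : Eq ((γ : Nat) → Nat) (λ (θ : Nat) → 4) (λ (k : Nat) → 4)) → Vec (Eq Nat 6 6) 0)
the term's type:
  Vec ((κ : Eq ((γ : Nat) → Nat) (λ (θ : Nat) → 4) (λ (k : Nat) → 4)) → Vec (Eq Nat 6 6) 0) 0
reduction steps (normal order): 0
already normal: yes


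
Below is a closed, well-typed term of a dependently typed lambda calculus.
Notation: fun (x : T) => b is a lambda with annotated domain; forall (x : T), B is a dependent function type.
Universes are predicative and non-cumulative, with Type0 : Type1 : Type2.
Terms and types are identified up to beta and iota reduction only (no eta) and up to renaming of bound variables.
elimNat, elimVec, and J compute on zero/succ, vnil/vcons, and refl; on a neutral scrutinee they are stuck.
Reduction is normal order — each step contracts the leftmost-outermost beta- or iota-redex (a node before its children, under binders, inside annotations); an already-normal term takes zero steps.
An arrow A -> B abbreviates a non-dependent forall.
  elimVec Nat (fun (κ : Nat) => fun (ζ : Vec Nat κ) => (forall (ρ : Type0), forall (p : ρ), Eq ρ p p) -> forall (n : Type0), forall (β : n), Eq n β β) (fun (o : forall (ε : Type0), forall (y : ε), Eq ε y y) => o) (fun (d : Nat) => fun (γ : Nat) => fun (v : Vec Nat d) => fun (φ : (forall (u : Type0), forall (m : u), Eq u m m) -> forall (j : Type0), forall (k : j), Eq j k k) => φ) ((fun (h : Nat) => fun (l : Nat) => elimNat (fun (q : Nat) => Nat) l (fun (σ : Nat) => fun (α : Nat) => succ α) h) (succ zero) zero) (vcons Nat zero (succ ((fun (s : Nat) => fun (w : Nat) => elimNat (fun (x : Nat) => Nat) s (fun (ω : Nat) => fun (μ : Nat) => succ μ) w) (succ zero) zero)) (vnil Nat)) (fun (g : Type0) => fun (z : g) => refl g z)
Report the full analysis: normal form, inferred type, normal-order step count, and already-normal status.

reduced normal form:
  fun (κ : Type0) => fun (ζ : κ) => refl κ ζ
type:
  forall (κ : Type0), forall (ζ : κ), Eq κ ζ ζ
reduction steps (normal order): 7
already normal: no
first contracted redex: an elimVec iota-redex


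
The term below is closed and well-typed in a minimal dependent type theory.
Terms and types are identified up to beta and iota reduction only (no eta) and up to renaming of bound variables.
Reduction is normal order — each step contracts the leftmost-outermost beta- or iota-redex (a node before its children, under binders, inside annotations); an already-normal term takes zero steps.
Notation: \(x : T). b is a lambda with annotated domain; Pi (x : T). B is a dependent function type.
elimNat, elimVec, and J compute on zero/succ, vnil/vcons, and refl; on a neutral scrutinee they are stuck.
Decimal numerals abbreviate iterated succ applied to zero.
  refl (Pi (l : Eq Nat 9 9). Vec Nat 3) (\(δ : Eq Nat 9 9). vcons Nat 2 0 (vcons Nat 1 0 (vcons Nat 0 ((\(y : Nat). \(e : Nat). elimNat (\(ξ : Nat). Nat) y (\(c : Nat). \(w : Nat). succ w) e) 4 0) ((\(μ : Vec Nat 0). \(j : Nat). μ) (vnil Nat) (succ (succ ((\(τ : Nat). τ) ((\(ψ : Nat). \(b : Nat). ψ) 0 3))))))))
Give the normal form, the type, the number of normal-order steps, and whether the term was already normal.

reduced normal form:
  refl (Pi (l : Eq Nat 9 9). Vec Nat 3) (\(δ : Eq Nat 9 9). vcons Nat 2 0 (vcons Nat 1 0 (vcons Nat 0 4 (vnil Nat))))
type:
  Eq (Pi (l : Eq Nat 9 9). Vec Nat 3) (\(δ : Eq Nat 9 9). vcons Nat 2 0 (vcons Nat 1 0 (vcons Nat 0 4 (vnil Nat)))) (\(y : Eq Nat 9 9). vcons Nat 2 0 (vcons Nat 1 0 (vcons Nat 0 4 (vnil Nat))))
steps to reach normal form (normal order): 5
term was already normal: no
first redex: a beta-redex


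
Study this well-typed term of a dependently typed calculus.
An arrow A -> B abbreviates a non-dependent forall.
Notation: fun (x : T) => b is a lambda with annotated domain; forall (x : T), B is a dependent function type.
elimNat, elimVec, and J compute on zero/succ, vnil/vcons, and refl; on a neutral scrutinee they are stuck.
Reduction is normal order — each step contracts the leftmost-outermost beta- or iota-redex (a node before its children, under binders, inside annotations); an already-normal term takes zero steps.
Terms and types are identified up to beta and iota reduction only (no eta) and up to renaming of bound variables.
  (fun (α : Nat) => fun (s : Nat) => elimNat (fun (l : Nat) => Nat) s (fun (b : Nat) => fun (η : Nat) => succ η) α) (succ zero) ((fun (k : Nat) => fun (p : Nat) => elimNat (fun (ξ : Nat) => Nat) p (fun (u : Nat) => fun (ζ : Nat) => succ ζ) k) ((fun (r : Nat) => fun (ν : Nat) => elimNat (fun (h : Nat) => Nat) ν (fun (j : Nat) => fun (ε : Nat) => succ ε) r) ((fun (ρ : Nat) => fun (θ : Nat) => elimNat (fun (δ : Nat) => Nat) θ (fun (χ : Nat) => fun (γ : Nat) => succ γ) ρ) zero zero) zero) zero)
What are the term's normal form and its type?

resulting normal form:
  succ zero
the term's type:
  Nat
observation: the term reaches its normal form after 15 normal-order steps.


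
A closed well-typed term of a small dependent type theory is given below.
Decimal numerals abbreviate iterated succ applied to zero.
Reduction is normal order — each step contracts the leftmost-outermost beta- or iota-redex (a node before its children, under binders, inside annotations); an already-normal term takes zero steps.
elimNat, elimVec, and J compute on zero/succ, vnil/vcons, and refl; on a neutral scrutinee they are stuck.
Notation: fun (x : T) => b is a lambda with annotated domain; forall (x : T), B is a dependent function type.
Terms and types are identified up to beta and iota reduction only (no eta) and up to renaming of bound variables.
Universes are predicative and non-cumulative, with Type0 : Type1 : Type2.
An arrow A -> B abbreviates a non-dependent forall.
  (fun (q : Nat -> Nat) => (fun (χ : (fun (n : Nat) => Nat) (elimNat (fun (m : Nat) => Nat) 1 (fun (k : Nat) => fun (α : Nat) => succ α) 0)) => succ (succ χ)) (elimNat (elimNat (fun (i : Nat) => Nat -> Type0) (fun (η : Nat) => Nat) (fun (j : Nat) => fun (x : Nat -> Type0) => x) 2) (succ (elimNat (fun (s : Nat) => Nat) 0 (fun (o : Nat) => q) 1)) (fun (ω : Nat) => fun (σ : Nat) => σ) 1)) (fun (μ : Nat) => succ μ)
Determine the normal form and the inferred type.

resulting normal form:
  4
inferred type:
  Nat
observation: contracting a beta-redex first, the term normalizes in 10 steps.


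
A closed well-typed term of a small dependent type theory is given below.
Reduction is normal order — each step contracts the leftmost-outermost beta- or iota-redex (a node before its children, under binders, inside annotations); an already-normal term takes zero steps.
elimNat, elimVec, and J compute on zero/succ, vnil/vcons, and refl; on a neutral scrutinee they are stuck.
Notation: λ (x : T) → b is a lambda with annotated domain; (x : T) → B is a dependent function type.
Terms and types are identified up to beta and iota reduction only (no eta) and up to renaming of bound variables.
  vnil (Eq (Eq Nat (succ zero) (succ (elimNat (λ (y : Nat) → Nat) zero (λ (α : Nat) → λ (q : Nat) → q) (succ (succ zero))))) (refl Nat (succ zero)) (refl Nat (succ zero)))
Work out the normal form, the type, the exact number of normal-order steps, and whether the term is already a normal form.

normal form:
  vnil (Eq (Eq Nat (succ zero) (succ zero)) (refl Nat (succ zero)) (refl Nat (succ zero)))
type:
  Vec (Eq (Eq Nat (succ zero) (succ zero)) (refl Nat (succ zero)) (refl Nat (succ zero))) zero
normal-order step count: 7
started in normal form: no
first contracted redex: an elimNat iota-redex


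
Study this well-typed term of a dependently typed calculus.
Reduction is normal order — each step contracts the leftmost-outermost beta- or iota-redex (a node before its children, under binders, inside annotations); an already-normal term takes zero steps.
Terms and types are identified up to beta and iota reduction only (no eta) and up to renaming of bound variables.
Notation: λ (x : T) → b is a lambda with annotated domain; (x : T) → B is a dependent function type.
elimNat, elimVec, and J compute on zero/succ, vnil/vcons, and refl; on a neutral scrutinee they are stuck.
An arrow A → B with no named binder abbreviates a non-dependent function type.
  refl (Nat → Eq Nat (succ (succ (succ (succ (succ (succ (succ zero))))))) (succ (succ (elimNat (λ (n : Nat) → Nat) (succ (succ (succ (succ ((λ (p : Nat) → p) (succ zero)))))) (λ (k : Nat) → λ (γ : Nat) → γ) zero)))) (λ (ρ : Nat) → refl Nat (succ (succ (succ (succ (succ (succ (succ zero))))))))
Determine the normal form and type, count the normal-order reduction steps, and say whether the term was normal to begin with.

resulting normal form:
  refl (Nat → Eq Nat (succ (succ (succ (succ (succ (succ (succ zero))))))) (succ (succ (succ (succ (succ (succ (succ zero)))))))) (λ (n : Nat) → refl Nat (succ (succ (succ (succ (succ (succ (succ zero))))))))
type:
  Eq (Nat → Eq Nat (succ (succ (succ (succ (succ (succ (succ zero))))))) (succ (succ (succ (succ (succ (succ (succ zero)))))))) (λ (n : Nat) → refl Nat (succ (succ (succ (succ (succ (succ (succ zero)))))))) (λ (p : Nat) → refl Nat (succ (succ (succ (succ (succ (succ (succ zero))))))))
steps to reach normal form (normal order): 2
already normal: no
first redex: an elimNat iota-redex


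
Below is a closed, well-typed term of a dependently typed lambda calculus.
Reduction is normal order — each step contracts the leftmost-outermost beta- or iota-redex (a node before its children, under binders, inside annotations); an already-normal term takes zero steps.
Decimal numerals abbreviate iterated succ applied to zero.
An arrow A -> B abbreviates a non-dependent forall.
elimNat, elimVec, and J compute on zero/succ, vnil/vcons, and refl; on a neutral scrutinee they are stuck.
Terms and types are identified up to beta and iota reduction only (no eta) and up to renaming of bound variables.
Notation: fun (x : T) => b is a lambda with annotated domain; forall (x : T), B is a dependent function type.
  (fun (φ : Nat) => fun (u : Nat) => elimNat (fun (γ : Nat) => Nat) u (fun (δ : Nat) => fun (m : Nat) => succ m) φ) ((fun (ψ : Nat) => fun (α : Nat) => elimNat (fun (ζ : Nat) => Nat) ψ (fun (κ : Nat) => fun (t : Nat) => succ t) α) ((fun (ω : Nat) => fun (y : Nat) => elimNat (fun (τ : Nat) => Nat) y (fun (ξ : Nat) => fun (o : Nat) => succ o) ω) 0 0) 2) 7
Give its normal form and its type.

reduced normal form:
  9
inferred type:
  Nat


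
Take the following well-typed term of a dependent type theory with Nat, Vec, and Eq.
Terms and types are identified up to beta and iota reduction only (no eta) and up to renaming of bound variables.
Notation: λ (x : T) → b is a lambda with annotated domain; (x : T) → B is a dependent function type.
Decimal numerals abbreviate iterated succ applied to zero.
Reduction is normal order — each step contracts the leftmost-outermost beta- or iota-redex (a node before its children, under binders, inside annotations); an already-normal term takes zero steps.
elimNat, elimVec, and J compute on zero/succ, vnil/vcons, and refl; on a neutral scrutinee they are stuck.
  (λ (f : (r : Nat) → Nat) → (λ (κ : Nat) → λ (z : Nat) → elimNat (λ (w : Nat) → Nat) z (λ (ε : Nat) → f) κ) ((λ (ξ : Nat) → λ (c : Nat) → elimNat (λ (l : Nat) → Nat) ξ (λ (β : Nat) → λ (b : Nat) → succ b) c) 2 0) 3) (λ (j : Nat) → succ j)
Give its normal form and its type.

normal form:
  5
inferred type:
  Nat
observation: the leftmost-outermost redex is a beta-redex, and normalization takes 13 steps.


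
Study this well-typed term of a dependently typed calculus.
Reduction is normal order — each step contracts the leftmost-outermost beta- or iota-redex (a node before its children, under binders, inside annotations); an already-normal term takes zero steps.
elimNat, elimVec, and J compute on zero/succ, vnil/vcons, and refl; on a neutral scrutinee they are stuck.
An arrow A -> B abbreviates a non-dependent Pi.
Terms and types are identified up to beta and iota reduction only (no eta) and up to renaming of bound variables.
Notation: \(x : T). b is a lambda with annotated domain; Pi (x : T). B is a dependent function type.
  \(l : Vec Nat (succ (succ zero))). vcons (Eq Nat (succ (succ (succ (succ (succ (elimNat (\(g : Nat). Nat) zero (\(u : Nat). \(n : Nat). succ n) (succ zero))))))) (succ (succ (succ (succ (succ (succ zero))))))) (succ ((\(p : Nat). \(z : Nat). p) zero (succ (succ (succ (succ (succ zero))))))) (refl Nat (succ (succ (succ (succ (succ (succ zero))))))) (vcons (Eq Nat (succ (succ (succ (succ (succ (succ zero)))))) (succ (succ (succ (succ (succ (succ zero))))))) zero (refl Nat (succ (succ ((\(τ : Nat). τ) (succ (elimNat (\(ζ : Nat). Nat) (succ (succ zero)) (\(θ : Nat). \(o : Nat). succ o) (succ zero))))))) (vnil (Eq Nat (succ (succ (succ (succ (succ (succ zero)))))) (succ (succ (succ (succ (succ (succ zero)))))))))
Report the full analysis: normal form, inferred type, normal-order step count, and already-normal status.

resulting normal form:
  \(l : Vec Nat (succ (succ zero))). vcons (Eq Nat (succ (succ (succ (succ (succ (succ zero)))))) (succ (succ (succ (succ (succ (succ zero))))))) (succ zero) (refl Nat (succ (succ (succ (succ (succ (succ zero))))))) (vcons (Eq Nat (succ (succ (succ (succ (succ (succ zero)))))) (succ (succ (succ (succ (succ (succ zero))))))) zero (refl Nat (succ (succ (succ (succ (succ (succ zero))))))) (vnil (Eq Nat (succ (succ (succ (succ (succ (succ zero)))))) (succ (succ (succ (succ (succ (succ zero)))))))))
the term's type:
  Vec Nat (succ (succ zero)) -> Vec (Eq Nat (succ (succ (succ (succ (succ (succ zero)))))) (succ (succ (succ (succ (succ (succ zero))))))) (succ (succ zero))
normal-order step count: 11
already normal: no
first redex: an elimNat iota-redex


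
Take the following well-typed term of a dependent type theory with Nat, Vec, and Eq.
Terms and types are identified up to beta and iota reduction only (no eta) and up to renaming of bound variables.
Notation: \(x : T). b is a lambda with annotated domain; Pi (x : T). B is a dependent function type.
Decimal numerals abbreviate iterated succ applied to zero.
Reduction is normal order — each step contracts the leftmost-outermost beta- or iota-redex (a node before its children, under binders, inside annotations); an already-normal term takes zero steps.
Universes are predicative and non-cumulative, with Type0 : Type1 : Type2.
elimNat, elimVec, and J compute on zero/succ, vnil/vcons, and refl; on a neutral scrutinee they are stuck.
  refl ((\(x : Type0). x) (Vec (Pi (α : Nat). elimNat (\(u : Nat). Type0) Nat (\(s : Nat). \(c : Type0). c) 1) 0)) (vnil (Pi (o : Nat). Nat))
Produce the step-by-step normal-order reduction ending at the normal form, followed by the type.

normal-order reduction:
  refl ((\(x : Type0). x) (Vec (Pi (α : Nat). elimNat (\(u : Nat). Type0) Nat (\(s : Nat). \(c : Type0). c) 1) 0)) (vnil (Pi (o : Nat). Nat))
  ~> refl (Vec (Pi (x : Nat). elimNat (\(α : Nat). Type0) Nat (\(u : Nat). \(s : Type0). s) 1) 0) (vnil (Pi (c : Nat). Nat))
  ~> refl (Vec (Pi (x : Nat). (\(α : Nat). \(u : Type0). u) 0 (elimNat (\(s : Nat). Type0) Nat (\(c : Nat). \(o : Type0). o) 0)) 0) (vnil (Pi (k : Nat). Nat))
  ~> refl (Vec (Pi (x : Nat). (\(α : Type0). α) (elimNat (\(u : Nat). Type0) Nat (\(s : Nat). \(c : Type0). c) 0)) 0) (vnil (Pi (o : Nat). Nat))
  ~> refl (Vec (Pi (x : Nat). elimNat (\(α : Nat). Type0) Nat (\(u : Nat). \(s : Type0). s) 0) 0) (vnil (Pi (c : Nat). Nat))
  ~> refl (Vec (Pi (x : Nat). Nat) 0) (vnil (Pi (α : Nat). Nat))
inferred type:
  Eq (Vec (Pi (x : Nat). Nat) 0) (vnil (Pi (α : Nat). Nat)) (vnil (Pi (u : Nat). Nat))


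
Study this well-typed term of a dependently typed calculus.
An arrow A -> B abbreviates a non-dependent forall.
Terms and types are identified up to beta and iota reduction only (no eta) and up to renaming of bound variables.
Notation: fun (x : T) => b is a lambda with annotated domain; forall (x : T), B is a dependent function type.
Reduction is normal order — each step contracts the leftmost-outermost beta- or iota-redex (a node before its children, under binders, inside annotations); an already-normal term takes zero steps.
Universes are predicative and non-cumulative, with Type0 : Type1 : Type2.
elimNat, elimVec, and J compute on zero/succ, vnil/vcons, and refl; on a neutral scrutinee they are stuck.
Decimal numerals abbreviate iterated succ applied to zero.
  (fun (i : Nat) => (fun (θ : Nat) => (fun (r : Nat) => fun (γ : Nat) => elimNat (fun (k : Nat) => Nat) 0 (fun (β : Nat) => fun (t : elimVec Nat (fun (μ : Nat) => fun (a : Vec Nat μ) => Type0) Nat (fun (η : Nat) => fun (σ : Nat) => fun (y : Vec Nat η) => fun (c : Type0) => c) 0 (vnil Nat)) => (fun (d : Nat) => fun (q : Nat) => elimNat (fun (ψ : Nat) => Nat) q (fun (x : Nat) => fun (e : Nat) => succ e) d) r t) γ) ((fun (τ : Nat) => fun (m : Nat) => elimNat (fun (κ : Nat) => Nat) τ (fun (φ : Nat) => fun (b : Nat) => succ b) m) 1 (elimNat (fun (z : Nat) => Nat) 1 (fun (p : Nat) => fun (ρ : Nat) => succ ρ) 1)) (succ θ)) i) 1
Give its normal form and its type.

resulting normal form:
  6
inferred type:
  Nat
observation: reduction starts at a beta-redex, and 61 normal-order steps reach the normal form.


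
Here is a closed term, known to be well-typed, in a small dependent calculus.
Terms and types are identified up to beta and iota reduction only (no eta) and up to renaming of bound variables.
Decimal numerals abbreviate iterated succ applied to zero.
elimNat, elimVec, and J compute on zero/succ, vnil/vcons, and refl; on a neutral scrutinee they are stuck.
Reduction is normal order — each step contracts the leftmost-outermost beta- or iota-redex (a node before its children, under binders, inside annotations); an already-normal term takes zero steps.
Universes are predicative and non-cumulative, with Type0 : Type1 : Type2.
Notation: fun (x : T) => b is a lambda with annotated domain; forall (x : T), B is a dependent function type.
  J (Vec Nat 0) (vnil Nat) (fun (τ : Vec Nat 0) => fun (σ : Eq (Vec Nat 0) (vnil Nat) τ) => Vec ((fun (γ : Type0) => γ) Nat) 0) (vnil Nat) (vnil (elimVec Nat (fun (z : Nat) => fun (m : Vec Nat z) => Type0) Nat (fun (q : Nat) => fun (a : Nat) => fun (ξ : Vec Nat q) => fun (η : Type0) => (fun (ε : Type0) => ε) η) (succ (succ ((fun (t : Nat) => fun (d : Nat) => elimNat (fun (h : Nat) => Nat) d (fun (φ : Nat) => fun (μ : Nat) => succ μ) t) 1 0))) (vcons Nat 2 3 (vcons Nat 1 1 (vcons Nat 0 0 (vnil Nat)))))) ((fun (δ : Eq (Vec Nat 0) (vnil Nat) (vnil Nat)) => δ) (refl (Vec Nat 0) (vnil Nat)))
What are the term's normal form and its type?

resulting normal form:
  vnil Nat
inferred type:
  Vec Nat 0
observation: the first redex contracted is a beta-redex; the normal form is reached in 22 normal-order steps.


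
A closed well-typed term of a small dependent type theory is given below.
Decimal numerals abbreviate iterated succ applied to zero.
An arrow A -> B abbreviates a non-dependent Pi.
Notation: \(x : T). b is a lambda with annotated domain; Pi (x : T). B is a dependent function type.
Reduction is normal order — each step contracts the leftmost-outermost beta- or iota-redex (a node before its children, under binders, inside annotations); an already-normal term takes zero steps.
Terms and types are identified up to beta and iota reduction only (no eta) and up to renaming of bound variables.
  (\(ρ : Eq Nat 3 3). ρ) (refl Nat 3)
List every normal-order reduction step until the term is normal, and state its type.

normal-order reduction sequence:
  (\(ρ : Eq Nat 3 3). ρ) (refl Nat 3)
  ~> refl Nat 3
the term's type:
  Eq Nat 3 3


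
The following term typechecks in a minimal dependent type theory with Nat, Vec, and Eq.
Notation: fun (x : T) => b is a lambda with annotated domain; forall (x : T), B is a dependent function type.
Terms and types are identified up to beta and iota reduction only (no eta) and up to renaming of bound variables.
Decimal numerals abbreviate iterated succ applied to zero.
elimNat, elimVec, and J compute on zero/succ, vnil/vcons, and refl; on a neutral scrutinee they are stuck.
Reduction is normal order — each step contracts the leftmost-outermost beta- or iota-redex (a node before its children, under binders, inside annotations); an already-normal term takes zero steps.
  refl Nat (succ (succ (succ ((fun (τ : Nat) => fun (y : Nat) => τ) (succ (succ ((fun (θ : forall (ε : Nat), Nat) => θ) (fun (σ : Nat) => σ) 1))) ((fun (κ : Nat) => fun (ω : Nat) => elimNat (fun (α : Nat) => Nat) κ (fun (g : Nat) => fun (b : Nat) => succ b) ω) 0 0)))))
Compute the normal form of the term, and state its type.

normal form:
  refl Nat 6
inferred type:
  Eq Nat 6 6


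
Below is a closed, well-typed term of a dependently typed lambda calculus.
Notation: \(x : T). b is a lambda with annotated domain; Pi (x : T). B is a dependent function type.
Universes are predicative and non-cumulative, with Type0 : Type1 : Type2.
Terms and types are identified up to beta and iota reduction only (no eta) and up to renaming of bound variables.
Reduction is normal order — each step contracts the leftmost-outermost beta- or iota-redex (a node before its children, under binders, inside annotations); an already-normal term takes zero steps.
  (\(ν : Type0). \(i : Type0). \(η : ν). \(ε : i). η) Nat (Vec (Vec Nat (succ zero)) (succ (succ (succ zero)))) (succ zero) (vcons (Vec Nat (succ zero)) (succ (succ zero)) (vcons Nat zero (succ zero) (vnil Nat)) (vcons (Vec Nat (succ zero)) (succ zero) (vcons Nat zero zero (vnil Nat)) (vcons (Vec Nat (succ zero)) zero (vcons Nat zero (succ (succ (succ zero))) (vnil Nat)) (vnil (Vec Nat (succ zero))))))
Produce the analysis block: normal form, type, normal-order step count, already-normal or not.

resulting normal form:
  succ zero
inferred type:
  Nat
steps to reach normal form (normal order): 4
term was already normal: no
first contracted redex: a beta-redex


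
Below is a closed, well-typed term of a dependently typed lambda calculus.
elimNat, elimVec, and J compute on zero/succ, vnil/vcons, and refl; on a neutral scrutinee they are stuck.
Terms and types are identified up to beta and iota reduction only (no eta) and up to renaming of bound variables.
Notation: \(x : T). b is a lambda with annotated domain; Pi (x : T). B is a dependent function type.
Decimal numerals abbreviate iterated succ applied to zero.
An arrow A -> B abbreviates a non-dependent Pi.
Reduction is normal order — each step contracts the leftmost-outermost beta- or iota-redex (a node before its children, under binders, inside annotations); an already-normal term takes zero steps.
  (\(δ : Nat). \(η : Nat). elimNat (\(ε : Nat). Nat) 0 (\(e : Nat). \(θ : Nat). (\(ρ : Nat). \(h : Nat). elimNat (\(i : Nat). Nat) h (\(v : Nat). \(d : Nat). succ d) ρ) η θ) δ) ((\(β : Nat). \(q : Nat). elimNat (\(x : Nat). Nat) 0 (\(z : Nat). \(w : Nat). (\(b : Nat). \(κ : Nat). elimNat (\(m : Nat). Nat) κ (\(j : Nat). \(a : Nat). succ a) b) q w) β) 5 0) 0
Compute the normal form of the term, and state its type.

resulting normal form:
  0
inferred type:
  Nat
observation: 39 normal-order steps normalize the term, beginning with a beta-redex.


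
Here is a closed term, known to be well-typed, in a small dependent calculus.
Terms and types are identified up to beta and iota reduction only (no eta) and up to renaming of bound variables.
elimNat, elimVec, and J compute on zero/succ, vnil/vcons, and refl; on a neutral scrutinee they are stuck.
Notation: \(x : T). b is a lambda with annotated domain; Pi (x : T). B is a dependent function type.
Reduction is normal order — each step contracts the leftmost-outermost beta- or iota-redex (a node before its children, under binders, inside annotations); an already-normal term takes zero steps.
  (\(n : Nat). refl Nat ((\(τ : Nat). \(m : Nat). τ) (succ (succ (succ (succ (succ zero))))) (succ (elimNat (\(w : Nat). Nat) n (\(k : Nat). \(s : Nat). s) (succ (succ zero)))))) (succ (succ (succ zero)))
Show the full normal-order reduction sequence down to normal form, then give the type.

normal-order reduction:
  (\(n : Nat). refl Nat ((\(τ : Nat). \(m : Nat). τ) (succ (succ (succ (succ (succ zero))))) (succ (elimNat (\(w : Nat). Nat) n (\(k : Nat). \(s : Nat). s) (succ (succ zero)))))) (succ (succ (succ zero)))
  ~> refl Nat ((\(n : Nat). \(τ : Nat). n) (succ (succ (succ (succ (succ zero))))) (succ (elimNat (\(m : Nat). Nat) (succ (succ (succ zero))) (\(w : Nat). \(k : Nat). k) (succ (succ zero)))))
  ~> refl Nat ((\(n : Nat). succ (succ (succ (succ (succ zero))))) (succ (elimNat (\(τ : Nat). Nat) (succ (succ (succ zero))) (\(m : Nat). \(w : Nat). w) (succ (succ zero)))))
  ~> refl Nat (succ (succ (succ (succ (succ zero)))))
type:
  Eq Nat (succ (succ (succ (succ (succ zero))))) (succ (succ (succ (succ (succ zero)))))
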